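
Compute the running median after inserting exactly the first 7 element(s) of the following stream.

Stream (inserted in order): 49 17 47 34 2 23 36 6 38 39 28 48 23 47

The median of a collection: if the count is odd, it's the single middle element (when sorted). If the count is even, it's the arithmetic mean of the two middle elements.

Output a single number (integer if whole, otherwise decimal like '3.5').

Step 1: insert 49 -> lo=[49] (size 1, max 49) hi=[] (size 0) -> median=49
Step 2: insert 17 -> lo=[17] (size 1, max 17) hi=[49] (size 1, min 49) -> median=33
Step 3: insert 47 -> lo=[17, 47] (size 2, max 47) hi=[49] (size 1, min 49) -> median=47
Step 4: insert 34 -> lo=[17, 34] (size 2, max 34) hi=[47, 49] (size 2, min 47) -> median=40.5
Step 5: insert 2 -> lo=[2, 17, 34] (size 3, max 34) hi=[47, 49] (size 2, min 47) -> median=34
Step 6: insert 23 -> lo=[2, 17, 23] (size 3, max 23) hi=[34, 47, 49] (size 3, min 34) -> median=28.5
Step 7: insert 36 -> lo=[2, 17, 23, 34] (size 4, max 34) hi=[36, 47, 49] (size 3, min 36) -> median=34

Answer: 34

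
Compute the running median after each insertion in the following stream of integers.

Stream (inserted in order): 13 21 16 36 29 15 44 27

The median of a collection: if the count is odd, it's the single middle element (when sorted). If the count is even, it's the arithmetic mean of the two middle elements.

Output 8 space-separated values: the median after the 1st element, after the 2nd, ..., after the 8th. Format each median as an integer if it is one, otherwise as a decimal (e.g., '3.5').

Answer: 13 17 16 18.5 21 18.5 21 24

Derivation:
Step 1: insert 13 -> lo=[13] (size 1, max 13) hi=[] (size 0) -> median=13
Step 2: insert 21 -> lo=[13] (size 1, max 13) hi=[21] (size 1, min 21) -> median=17
Step 3: insert 16 -> lo=[13, 16] (size 2, max 16) hi=[21] (size 1, min 21) -> median=16
Step 4: insert 36 -> lo=[13, 16] (size 2, max 16) hi=[21, 36] (size 2, min 21) -> median=18.5
Step 5: insert 29 -> lo=[13, 16, 21] (size 3, max 21) hi=[29, 36] (size 2, min 29) -> median=21
Step 6: insert 15 -> lo=[13, 15, 16] (size 3, max 16) hi=[21, 29, 36] (size 3, min 21) -> median=18.5
Step 7: insert 44 -> lo=[13, 15, 16, 21] (size 4, max 21) hi=[29, 36, 44] (size 3, min 29) -> median=21
Step 8: insert 27 -> lo=[13, 15, 16, 21] (size 4, max 21) hi=[27, 29, 36, 44] (size 4, min 27) -> median=24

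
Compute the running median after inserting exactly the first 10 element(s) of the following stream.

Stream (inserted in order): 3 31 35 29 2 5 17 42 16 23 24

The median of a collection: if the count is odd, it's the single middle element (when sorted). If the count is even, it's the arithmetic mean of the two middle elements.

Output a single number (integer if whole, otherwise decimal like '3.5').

Step 1: insert 3 -> lo=[3] (size 1, max 3) hi=[] (size 0) -> median=3
Step 2: insert 31 -> lo=[3] (size 1, max 3) hi=[31] (size 1, min 31) -> median=17
Step 3: insert 35 -> lo=[3, 31] (size 2, max 31) hi=[35] (size 1, min 35) -> median=31
Step 4: insert 29 -> lo=[3, 29] (size 2, max 29) hi=[31, 35] (size 2, min 31) -> median=30
Step 5: insert 2 -> lo=[2, 3, 29] (size 3, max 29) hi=[31, 35] (size 2, min 31) -> median=29
Step 6: insert 5 -> lo=[2, 3, 5] (size 3, max 5) hi=[29, 31, 35] (size 3, min 29) -> median=17
Step 7: insert 17 -> lo=[2, 3, 5, 17] (size 4, max 17) hi=[29, 31, 35] (size 3, min 29) -> median=17
Step 8: insert 42 -> lo=[2, 3, 5, 17] (size 4, max 17) hi=[29, 31, 35, 42] (size 4, min 29) -> median=23
Step 9: insert 16 -> lo=[2, 3, 5, 16, 17] (size 5, max 17) hi=[29, 31, 35, 42] (size 4, min 29) -> median=17
Step 10: insert 23 -> lo=[2, 3, 5, 16, 17] (size 5, max 17) hi=[23, 29, 31, 35, 42] (size 5, min 23) -> median=20

Answer: 20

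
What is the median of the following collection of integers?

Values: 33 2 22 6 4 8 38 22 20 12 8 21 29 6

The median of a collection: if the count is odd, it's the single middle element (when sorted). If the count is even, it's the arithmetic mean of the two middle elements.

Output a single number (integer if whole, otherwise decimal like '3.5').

Step 1: insert 33 -> lo=[33] (size 1, max 33) hi=[] (size 0) -> median=33
Step 2: insert 2 -> lo=[2] (size 1, max 2) hi=[33] (size 1, min 33) -> median=17.5
Step 3: insert 22 -> lo=[2, 22] (size 2, max 22) hi=[33] (size 1, min 33) -> median=22
Step 4: insert 6 -> lo=[2, 6] (size 2, max 6) hi=[22, 33] (size 2, min 22) -> median=14
Step 5: insert 4 -> lo=[2, 4, 6] (size 3, max 6) hi=[22, 33] (size 2, min 22) -> median=6
Step 6: insert 8 -> lo=[2, 4, 6] (size 3, max 6) hi=[8, 22, 33] (size 3, min 8) -> median=7
Step 7: insert 38 -> lo=[2, 4, 6, 8] (size 4, max 8) hi=[22, 33, 38] (size 3, min 22) -> median=8
Step 8: insert 22 -> lo=[2, 4, 6, 8] (size 4, max 8) hi=[22, 22, 33, 38] (size 4, min 22) -> median=15
Step 9: insert 20 -> lo=[2, 4, 6, 8, 20] (size 5, max 20) hi=[22, 22, 33, 38] (size 4, min 22) -> median=20
Step 10: insert 12 -> lo=[2, 4, 6, 8, 12] (size 5, max 12) hi=[20, 22, 22, 33, 38] (size 5, min 20) -> median=16
Step 11: insert 8 -> lo=[2, 4, 6, 8, 8, 12] (size 6, max 12) hi=[20, 22, 22, 33, 38] (size 5, min 20) -> median=12
Step 12: insert 21 -> lo=[2, 4, 6, 8, 8, 12] (size 6, max 12) hi=[20, 21, 22, 22, 33, 38] (size 6, min 20) -> median=16
Step 13: insert 29 -> lo=[2, 4, 6, 8, 8, 12, 20] (size 7, max 20) hi=[21, 22, 22, 29, 33, 38] (size 6, min 21) -> median=20
Step 14: insert 6 -> lo=[2, 4, 6, 6, 8, 8, 12] (size 7, max 12) hi=[20, 21, 22, 22, 29, 33, 38] (size 7, min 20) -> median=16

Answer: 16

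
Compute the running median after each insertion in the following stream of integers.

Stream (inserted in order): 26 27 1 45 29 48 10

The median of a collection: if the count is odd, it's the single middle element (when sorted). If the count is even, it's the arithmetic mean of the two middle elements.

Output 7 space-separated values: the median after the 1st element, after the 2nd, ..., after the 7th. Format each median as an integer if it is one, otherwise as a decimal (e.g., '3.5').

Answer: 26 26.5 26 26.5 27 28 27

Derivation:
Step 1: insert 26 -> lo=[26] (size 1, max 26) hi=[] (size 0) -> median=26
Step 2: insert 27 -> lo=[26] (size 1, max 26) hi=[27] (size 1, min 27) -> median=26.5
Step 3: insert 1 -> lo=[1, 26] (size 2, max 26) hi=[27] (size 1, min 27) -> median=26
Step 4: insert 45 -> lo=[1, 26] (size 2, max 26) hi=[27, 45] (size 2, min 27) -> median=26.5
Step 5: insert 29 -> lo=[1, 26, 27] (size 3, max 27) hi=[29, 45] (size 2, min 29) -> median=27
Step 6: insert 48 -> lo=[1, 26, 27] (size 3, max 27) hi=[29, 45, 48] (size 3, min 29) -> median=28
Step 7: insert 10 -> lo=[1, 10, 26, 27] (size 4, max 27) hi=[29, 45, 48] (size 3, min 29) -> median=27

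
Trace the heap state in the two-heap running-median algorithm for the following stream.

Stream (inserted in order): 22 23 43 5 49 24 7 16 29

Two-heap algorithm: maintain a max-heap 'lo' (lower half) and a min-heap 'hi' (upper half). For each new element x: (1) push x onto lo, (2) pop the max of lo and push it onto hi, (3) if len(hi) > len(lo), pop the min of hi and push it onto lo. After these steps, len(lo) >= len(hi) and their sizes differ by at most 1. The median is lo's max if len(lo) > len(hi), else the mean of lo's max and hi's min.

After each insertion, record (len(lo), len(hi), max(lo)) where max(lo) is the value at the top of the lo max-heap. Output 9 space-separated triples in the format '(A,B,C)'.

Answer: (1,0,22) (1,1,22) (2,1,23) (2,2,22) (3,2,23) (3,3,23) (4,3,23) (4,4,22) (5,4,23)

Derivation:
Step 1: insert 22 -> lo=[22] hi=[] -> (len(lo)=1, len(hi)=0, max(lo)=22)
Step 2: insert 23 -> lo=[22] hi=[23] -> (len(lo)=1, len(hi)=1, max(lo)=22)
Step 3: insert 43 -> lo=[22, 23] hi=[43] -> (len(lo)=2, len(hi)=1, max(lo)=23)
Step 4: insert 5 -> lo=[5, 22] hi=[23, 43] -> (len(lo)=2, len(hi)=2, max(lo)=22)
Step 5: insert 49 -> lo=[5, 22, 23] hi=[43, 49] -> (len(lo)=3, len(hi)=2, max(lo)=23)
Step 6: insert 24 -> lo=[5, 22, 23] hi=[24, 43, 49] -> (len(lo)=3, len(hi)=3, max(lo)=23)
Step 7: insert 7 -> lo=[5, 7, 22, 23] hi=[24, 43, 49] -> (len(lo)=4, len(hi)=3, max(lo)=23)
Step 8: insert 16 -> lo=[5, 7, 16, 22] hi=[23, 24, 43, 49] -> (len(lo)=4, len(hi)=4, max(lo)=22)
Step 9: insert 29 -> lo=[5, 7, 16, 22, 23] hi=[24, 29, 43, 49] -> (len(lo)=5, len(hi)=4, max(lo)=23)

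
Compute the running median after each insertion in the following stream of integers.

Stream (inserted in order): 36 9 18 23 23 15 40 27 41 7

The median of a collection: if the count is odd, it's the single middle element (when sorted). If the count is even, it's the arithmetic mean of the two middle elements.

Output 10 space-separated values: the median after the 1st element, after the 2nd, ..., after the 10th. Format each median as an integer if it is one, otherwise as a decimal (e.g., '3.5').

Step 1: insert 36 -> lo=[36] (size 1, max 36) hi=[] (size 0) -> median=36
Step 2: insert 9 -> lo=[9] (size 1, max 9) hi=[36] (size 1, min 36) -> median=22.5
Step 3: insert 18 -> lo=[9, 18] (size 2, max 18) hi=[36] (size 1, min 36) -> median=18
Step 4: insert 23 -> lo=[9, 18] (size 2, max 18) hi=[23, 36] (size 2, min 23) -> median=20.5
Step 5: insert 23 -> lo=[9, 18, 23] (size 3, max 23) hi=[23, 36] (size 2, min 23) -> median=23
Step 6: insert 15 -> lo=[9, 15, 18] (size 3, max 18) hi=[23, 23, 36] (size 3, min 23) -> median=20.5
Step 7: insert 40 -> lo=[9, 15, 18, 23] (size 4, max 23) hi=[23, 36, 40] (size 3, min 23) -> median=23
Step 8: insert 27 -> lo=[9, 15, 18, 23] (size 4, max 23) hi=[23, 27, 36, 40] (size 4, min 23) -> median=23
Step 9: insert 41 -> lo=[9, 15, 18, 23, 23] (size 5, max 23) hi=[27, 36, 40, 41] (size 4, min 27) -> median=23
Step 10: insert 7 -> lo=[7, 9, 15, 18, 23] (size 5, max 23) hi=[23, 27, 36, 40, 41] (size 5, min 23) -> median=23

Answer: 36 22.5 18 20.5 23 20.5 23 23 23 23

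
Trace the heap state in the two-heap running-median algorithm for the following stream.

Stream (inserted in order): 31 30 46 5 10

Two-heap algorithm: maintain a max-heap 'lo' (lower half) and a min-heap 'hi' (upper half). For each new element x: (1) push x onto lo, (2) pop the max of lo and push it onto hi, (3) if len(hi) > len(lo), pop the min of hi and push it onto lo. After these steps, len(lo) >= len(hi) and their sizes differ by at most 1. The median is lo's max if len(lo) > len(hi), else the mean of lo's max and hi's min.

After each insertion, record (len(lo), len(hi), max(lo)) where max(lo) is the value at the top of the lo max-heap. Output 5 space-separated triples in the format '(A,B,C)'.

Answer: (1,0,31) (1,1,30) (2,1,31) (2,2,30) (3,2,30)

Derivation:
Step 1: insert 31 -> lo=[31] hi=[] -> (len(lo)=1, len(hi)=0, max(lo)=31)
Step 2: insert 30 -> lo=[30] hi=[31] -> (len(lo)=1, len(hi)=1, max(lo)=30)
Step 3: insert 46 -> lo=[30, 31] hi=[46] -> (len(lo)=2, len(hi)=1, max(lo)=31)
Step 4: insert 5 -> lo=[5, 30] hi=[31, 46] -> (len(lo)=2, len(hi)=2, max(lo)=30)
Step 5: insert 10 -> lo=[5, 10, 30] hi=[31, 46] -> (len(lo)=3, len(hi)=2, max(lo)=30)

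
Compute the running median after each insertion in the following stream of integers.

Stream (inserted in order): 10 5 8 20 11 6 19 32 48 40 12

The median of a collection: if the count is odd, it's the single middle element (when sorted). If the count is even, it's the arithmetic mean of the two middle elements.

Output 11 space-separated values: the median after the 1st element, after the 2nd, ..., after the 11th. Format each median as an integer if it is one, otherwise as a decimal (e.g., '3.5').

Step 1: insert 10 -> lo=[10] (size 1, max 10) hi=[] (size 0) -> median=10
Step 2: insert 5 -> lo=[5] (size 1, max 5) hi=[10] (size 1, min 10) -> median=7.5
Step 3: insert 8 -> lo=[5, 8] (size 2, max 8) hi=[10] (size 1, min 10) -> median=8
Step 4: insert 20 -> lo=[5, 8] (size 2, max 8) hi=[10, 20] (size 2, min 10) -> median=9
Step 5: insert 11 -> lo=[5, 8, 10] (size 3, max 10) hi=[11, 20] (size 2, min 11) -> median=10
Step 6: insert 6 -> lo=[5, 6, 8] (size 3, max 8) hi=[10, 11, 20] (size 3, min 10) -> median=9
Step 7: insert 19 -> lo=[5, 6, 8, 10] (size 4, max 10) hi=[11, 19, 20] (size 3, min 11) -> median=10
Step 8: insert 32 -> lo=[5, 6, 8, 10] (size 4, max 10) hi=[11, 19, 20, 32] (size 4, min 11) -> median=10.5
Step 9: insert 48 -> lo=[5, 6, 8, 10, 11] (size 5, max 11) hi=[19, 20, 32, 48] (size 4, min 19) -> median=11
Step 10: insert 40 -> lo=[5, 6, 8, 10, 11] (size 5, max 11) hi=[19, 20, 32, 40, 48] (size 5, min 19) -> median=15
Step 11: insert 12 -> lo=[5, 6, 8, 10, 11, 12] (size 6, max 12) hi=[19, 20, 32, 40, 48] (size 5, min 19) -> median=12

Answer: 10 7.5 8 9 10 9 10 10.5 11 15 12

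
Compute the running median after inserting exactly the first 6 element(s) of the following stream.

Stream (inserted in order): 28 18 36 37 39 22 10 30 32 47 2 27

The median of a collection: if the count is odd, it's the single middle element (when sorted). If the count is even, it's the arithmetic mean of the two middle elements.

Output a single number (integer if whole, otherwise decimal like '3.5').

Answer: 32

Derivation:
Step 1: insert 28 -> lo=[28] (size 1, max 28) hi=[] (size 0) -> median=28
Step 2: insert 18 -> lo=[18] (size 1, max 18) hi=[28] (size 1, min 28) -> median=23
Step 3: insert 36 -> lo=[18, 28] (size 2, max 28) hi=[36] (size 1, min 36) -> median=28
Step 4: insert 37 -> lo=[18, 28] (size 2, max 28) hi=[36, 37] (size 2, min 36) -> median=32
Step 5: insert 39 -> lo=[18, 28, 36] (size 3, max 36) hi=[37, 39] (size 2, min 37) -> median=36
Step 6: insert 22 -> lo=[18, 22, 28] (size 3, max 28) hi=[36, 37, 39] (size 3, min 36) -> median=32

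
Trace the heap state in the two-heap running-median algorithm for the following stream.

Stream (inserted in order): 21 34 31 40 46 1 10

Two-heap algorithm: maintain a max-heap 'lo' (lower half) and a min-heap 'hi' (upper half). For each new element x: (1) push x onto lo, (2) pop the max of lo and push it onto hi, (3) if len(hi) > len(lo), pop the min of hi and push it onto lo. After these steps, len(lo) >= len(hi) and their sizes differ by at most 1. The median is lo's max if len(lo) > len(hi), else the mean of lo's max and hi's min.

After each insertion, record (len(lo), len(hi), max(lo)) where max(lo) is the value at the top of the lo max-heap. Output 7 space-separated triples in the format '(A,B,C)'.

Answer: (1,0,21) (1,1,21) (2,1,31) (2,2,31) (3,2,34) (3,3,31) (4,3,31)

Derivation:
Step 1: insert 21 -> lo=[21] hi=[] -> (len(lo)=1, len(hi)=0, max(lo)=21)
Step 2: insert 34 -> lo=[21] hi=[34] -> (len(lo)=1, len(hi)=1, max(lo)=21)
Step 3: insert 31 -> lo=[21, 31] hi=[34] -> (len(lo)=2, len(hi)=1, max(lo)=31)
Step 4: insert 40 -> lo=[21, 31] hi=[34, 40] -> (len(lo)=2, len(hi)=2, max(lo)=31)
Step 5: insert 46 -> lo=[21, 31, 34] hi=[40, 46] -> (len(lo)=3, len(hi)=2, max(lo)=34)
Step 6: insert 1 -> lo=[1, 21, 31] hi=[34, 40, 46] -> (len(lo)=3, len(hi)=3, max(lo)=31)
Step 7: insert 10 -> lo=[1, 10, 21, 31] hi=[34, 40, 46] -> (len(lo)=4, len(hi)=3, max(lo)=31)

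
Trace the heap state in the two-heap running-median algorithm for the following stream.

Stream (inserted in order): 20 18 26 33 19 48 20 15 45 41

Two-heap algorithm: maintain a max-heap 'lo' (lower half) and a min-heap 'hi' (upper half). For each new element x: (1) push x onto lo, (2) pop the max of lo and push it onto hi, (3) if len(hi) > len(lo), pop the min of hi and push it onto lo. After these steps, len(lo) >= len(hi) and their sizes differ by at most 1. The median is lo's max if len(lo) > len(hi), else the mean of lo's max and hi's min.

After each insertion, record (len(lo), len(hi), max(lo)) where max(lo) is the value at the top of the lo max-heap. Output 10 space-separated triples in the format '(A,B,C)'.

Answer: (1,0,20) (1,1,18) (2,1,20) (2,2,20) (3,2,20) (3,3,20) (4,3,20) (4,4,20) (5,4,20) (5,5,20)

Derivation:
Step 1: insert 20 -> lo=[20] hi=[] -> (len(lo)=1, len(hi)=0, max(lo)=20)
Step 2: insert 18 -> lo=[18] hi=[20] -> (len(lo)=1, len(hi)=1, max(lo)=18)
Step 3: insert 26 -> lo=[18, 20] hi=[26] -> (len(lo)=2, len(hi)=1, max(lo)=20)
Step 4: insert 33 -> lo=[18, 20] hi=[26, 33] -> (len(lo)=2, len(hi)=2, max(lo)=20)
Step 5: insert 19 -> lo=[18, 19, 20] hi=[26, 33] -> (len(lo)=3, len(hi)=2, max(lo)=20)
Step 6: insert 48 -> lo=[18, 19, 20] hi=[26, 33, 48] -> (len(lo)=3, len(hi)=3, max(lo)=20)
Step 7: insert 20 -> lo=[18, 19, 20, 20] hi=[26, 33, 48] -> (len(lo)=4, len(hi)=3, max(lo)=20)
Step 8: insert 15 -> lo=[15, 18, 19, 20] hi=[20, 26, 33, 48] -> (len(lo)=4, len(hi)=4, max(lo)=20)
Step 9: insert 45 -> lo=[15, 18, 19, 20, 20] hi=[26, 33, 45, 48] -> (len(lo)=5, len(hi)=4, max(lo)=20)
Step 10: insert 41 -> lo=[15, 18, 19, 20, 20] hi=[26, 33, 41, 45, 48] -> (len(lo)=5, len(hi)=5, max(lo)=20)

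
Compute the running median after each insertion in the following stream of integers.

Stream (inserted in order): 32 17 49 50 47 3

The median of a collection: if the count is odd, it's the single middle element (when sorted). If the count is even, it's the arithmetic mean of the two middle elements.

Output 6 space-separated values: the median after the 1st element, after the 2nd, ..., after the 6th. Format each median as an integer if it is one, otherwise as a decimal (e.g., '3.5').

Answer: 32 24.5 32 40.5 47 39.5

Derivation:
Step 1: insert 32 -> lo=[32] (size 1, max 32) hi=[] (size 0) -> median=32
Step 2: insert 17 -> lo=[17] (size 1, max 17) hi=[32] (size 1, min 32) -> median=24.5
Step 3: insert 49 -> lo=[17, 32] (size 2, max 32) hi=[49] (size 1, min 49) -> median=32
Step 4: insert 50 -> lo=[17, 32] (size 2, max 32) hi=[49, 50] (size 2, min 49) -> median=40.5
Step 5: insert 47 -> lo=[17, 32, 47] (size 3, max 47) hi=[49, 50] (size 2, min 49) -> median=47
Step 6: insert 3 -> lo=[3, 17, 32] (size 3, max 32) hi=[47, 49, 50] (size 3, min 47) -> median=39.5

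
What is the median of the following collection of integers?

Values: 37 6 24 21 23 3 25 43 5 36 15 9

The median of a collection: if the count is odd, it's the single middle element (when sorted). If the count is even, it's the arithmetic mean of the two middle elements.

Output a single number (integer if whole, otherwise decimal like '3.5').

Answer: 22

Derivation:
Step 1: insert 37 -> lo=[37] (size 1, max 37) hi=[] (size 0) -> median=37
Step 2: insert 6 -> lo=[6] (size 1, max 6) hi=[37] (size 1, min 37) -> median=21.5
Step 3: insert 24 -> lo=[6, 24] (size 2, max 24) hi=[37] (size 1, min 37) -> median=24
Step 4: insert 21 -> lo=[6, 21] (size 2, max 21) hi=[24, 37] (size 2, min 24) -> median=22.5
Step 5: insert 23 -> lo=[6, 21, 23] (size 3, max 23) hi=[24, 37] (size 2, min 24) -> median=23
Step 6: insert 3 -> lo=[3, 6, 21] (size 3, max 21) hi=[23, 24, 37] (size 3, min 23) -> median=22
Step 7: insert 25 -> lo=[3, 6, 21, 23] (size 4, max 23) hi=[24, 25, 37] (size 3, min 24) -> median=23
Step 8: insert 43 -> lo=[3, 6, 21, 23] (size 4, max 23) hi=[24, 25, 37, 43] (size 4, min 24) -> median=23.5
Step 9: insert 5 -> lo=[3, 5, 6, 21, 23] (size 5, max 23) hi=[24, 25, 37, 43] (size 4, min 24) -> median=23
Step 10: insert 36 -> lo=[3, 5, 6, 21, 23] (size 5, max 23) hi=[24, 25, 36, 37, 43] (size 5, min 24) -> median=23.5
Step 11: insert 15 -> lo=[3, 5, 6, 15, 21, 23] (size 6, max 23) hi=[24, 25, 36, 37, 43] (size 5, min 24) -> median=23
Step 12: insert 9 -> lo=[3, 5, 6, 9, 15, 21] (size 6, max 21) hi=[23, 24, 25, 36, 37, 43] (size 6, min 23) -> median=22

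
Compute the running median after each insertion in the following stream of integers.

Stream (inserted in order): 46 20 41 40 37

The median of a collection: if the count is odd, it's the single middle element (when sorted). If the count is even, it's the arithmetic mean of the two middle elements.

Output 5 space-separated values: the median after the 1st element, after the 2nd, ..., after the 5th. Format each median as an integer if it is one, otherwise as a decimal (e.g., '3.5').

Answer: 46 33 41 40.5 40

Derivation:
Step 1: insert 46 -> lo=[46] (size 1, max 46) hi=[] (size 0) -> median=46
Step 2: insert 20 -> lo=[20] (size 1, max 20) hi=[46] (size 1, min 46) -> median=33
Step 3: insert 41 -> lo=[20, 41] (size 2, max 41) hi=[46] (size 1, min 46) -> median=41
Step 4: insert 40 -> lo=[20, 40] (size 2, max 40) hi=[41, 46] (size 2, min 41) -> median=40.5
Step 5: insert 37 -> lo=[20, 37, 40] (size 3, max 40) hi=[41, 46] (size 2, min 41) -> median=40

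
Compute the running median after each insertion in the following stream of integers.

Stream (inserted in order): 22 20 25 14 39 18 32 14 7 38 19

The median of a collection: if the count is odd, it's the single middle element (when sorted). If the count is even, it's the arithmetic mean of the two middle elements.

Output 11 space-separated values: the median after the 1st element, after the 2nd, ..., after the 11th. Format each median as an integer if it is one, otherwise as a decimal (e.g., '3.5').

Step 1: insert 22 -> lo=[22] (size 1, max 22) hi=[] (size 0) -> median=22
Step 2: insert 20 -> lo=[20] (size 1, max 20) hi=[22] (size 1, min 22) -> median=21
Step 3: insert 25 -> lo=[20, 22] (size 2, max 22) hi=[25] (size 1, min 25) -> median=22
Step 4: insert 14 -> lo=[14, 20] (size 2, max 20) hi=[22, 25] (size 2, min 22) -> median=21
Step 5: insert 39 -> lo=[14, 20, 22] (size 3, max 22) hi=[25, 39] (size 2, min 25) -> median=22
Step 6: insert 18 -> lo=[14, 18, 20] (size 3, max 20) hi=[22, 25, 39] (size 3, min 22) -> median=21
Step 7: insert 32 -> lo=[14, 18, 20, 22] (size 4, max 22) hi=[25, 32, 39] (size 3, min 25) -> median=22
Step 8: insert 14 -> lo=[14, 14, 18, 20] (size 4, max 20) hi=[22, 25, 32, 39] (size 4, min 22) -> median=21
Step 9: insert 7 -> lo=[7, 14, 14, 18, 20] (size 5, max 20) hi=[22, 25, 32, 39] (size 4, min 22) -> median=20
Step 10: insert 38 -> lo=[7, 14, 14, 18, 20] (size 5, max 20) hi=[22, 25, 32, 38, 39] (size 5, min 22) -> median=21
Step 11: insert 19 -> lo=[7, 14, 14, 18, 19, 20] (size 6, max 20) hi=[22, 25, 32, 38, 39] (size 5, min 22) -> median=20

Answer: 22 21 22 21 22 21 22 21 20 21 20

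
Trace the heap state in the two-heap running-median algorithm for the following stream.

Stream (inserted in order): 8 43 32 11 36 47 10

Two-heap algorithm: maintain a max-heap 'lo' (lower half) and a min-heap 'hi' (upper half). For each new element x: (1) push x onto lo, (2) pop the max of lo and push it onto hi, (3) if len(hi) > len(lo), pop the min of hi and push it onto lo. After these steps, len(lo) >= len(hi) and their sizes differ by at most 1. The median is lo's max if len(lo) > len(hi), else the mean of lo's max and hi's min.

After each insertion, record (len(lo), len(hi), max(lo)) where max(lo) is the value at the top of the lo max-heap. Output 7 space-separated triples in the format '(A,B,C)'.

Step 1: insert 8 -> lo=[8] hi=[] -> (len(lo)=1, len(hi)=0, max(lo)=8)
Step 2: insert 43 -> lo=[8] hi=[43] -> (len(lo)=1, len(hi)=1, max(lo)=8)
Step 3: insert 32 -> lo=[8, 32] hi=[43] -> (len(lo)=2, len(hi)=1, max(lo)=32)
Step 4: insert 11 -> lo=[8, 11] hi=[32, 43] -> (len(lo)=2, len(hi)=2, max(lo)=11)
Step 5: insert 36 -> lo=[8, 11, 32] hi=[36, 43] -> (len(lo)=3, len(hi)=2, max(lo)=32)
Step 6: insert 47 -> lo=[8, 11, 32] hi=[36, 43, 47] -> (len(lo)=3, len(hi)=3, max(lo)=32)
Step 7: insert 10 -> lo=[8, 10, 11, 32] hi=[36, 43, 47] -> (len(lo)=4, len(hi)=3, max(lo)=32)

Answer: (1,0,8) (1,1,8) (2,1,32) (2,2,11) (3,2,32) (3,3,32) (4,3,32)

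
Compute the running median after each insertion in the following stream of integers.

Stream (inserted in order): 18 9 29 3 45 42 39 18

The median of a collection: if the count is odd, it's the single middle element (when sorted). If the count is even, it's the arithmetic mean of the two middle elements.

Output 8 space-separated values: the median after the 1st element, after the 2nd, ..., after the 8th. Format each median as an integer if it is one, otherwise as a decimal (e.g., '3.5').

Answer: 18 13.5 18 13.5 18 23.5 29 23.5

Derivation:
Step 1: insert 18 -> lo=[18] (size 1, max 18) hi=[] (size 0) -> median=18
Step 2: insert 9 -> lo=[9] (size 1, max 9) hi=[18] (size 1, min 18) -> median=13.5
Step 3: insert 29 -> lo=[9, 18] (size 2, max 18) hi=[29] (size 1, min 29) -> median=18
Step 4: insert 3 -> lo=[3, 9] (size 2, max 9) hi=[18, 29] (size 2, min 18) -> median=13.5
Step 5: insert 45 -> lo=[3, 9, 18] (size 3, max 18) hi=[29, 45] (size 2, min 29) -> median=18
Step 6: insert 42 -> lo=[3, 9, 18] (size 3, max 18) hi=[29, 42, 45] (size 3, min 29) -> median=23.5
Step 7: insert 39 -> lo=[3, 9, 18, 29] (size 4, max 29) hi=[39, 42, 45] (size 3, min 39) -> median=29
Step 8: insert 18 -> lo=[3, 9, 18, 18] (size 4, max 18) hi=[29, 39, 42, 45] (size 4, min 29) -> median=23.5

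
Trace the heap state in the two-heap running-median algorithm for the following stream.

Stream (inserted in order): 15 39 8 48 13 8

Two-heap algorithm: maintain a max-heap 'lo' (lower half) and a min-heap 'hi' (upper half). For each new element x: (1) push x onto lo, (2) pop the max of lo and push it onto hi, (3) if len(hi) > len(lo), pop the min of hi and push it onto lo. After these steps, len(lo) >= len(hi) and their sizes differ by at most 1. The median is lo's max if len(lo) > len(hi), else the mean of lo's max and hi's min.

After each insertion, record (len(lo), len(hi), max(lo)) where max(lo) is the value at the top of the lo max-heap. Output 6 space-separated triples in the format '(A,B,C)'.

Step 1: insert 15 -> lo=[15] hi=[] -> (len(lo)=1, len(hi)=0, max(lo)=15)
Step 2: insert 39 -> lo=[15] hi=[39] -> (len(lo)=1, len(hi)=1, max(lo)=15)
Step 3: insert 8 -> lo=[8, 15] hi=[39] -> (len(lo)=2, len(hi)=1, max(lo)=15)
Step 4: insert 48 -> lo=[8, 15] hi=[39, 48] -> (len(lo)=2, len(hi)=2, max(lo)=15)
Step 5: insert 13 -> lo=[8, 13, 15] hi=[39, 48] -> (len(lo)=3, len(hi)=2, max(lo)=15)
Step 6: insert 8 -> lo=[8, 8, 13] hi=[15, 39, 48] -> (len(lo)=3, len(hi)=3, max(lo)=13)

Answer: (1,0,15) (1,1,15) (2,1,15) (2,2,15) (3,2,15) (3,3,13)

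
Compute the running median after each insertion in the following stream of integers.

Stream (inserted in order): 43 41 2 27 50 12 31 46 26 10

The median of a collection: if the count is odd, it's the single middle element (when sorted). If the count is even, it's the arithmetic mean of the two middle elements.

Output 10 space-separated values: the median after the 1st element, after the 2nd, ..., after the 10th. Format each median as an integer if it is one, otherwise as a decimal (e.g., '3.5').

Step 1: insert 43 -> lo=[43] (size 1, max 43) hi=[] (size 0) -> median=43
Step 2: insert 41 -> lo=[41] (size 1, max 41) hi=[43] (size 1, min 43) -> median=42
Step 3: insert 2 -> lo=[2, 41] (size 2, max 41) hi=[43] (size 1, min 43) -> median=41
Step 4: insert 27 -> lo=[2, 27] (size 2, max 27) hi=[41, 43] (size 2, min 41) -> median=34
Step 5: insert 50 -> lo=[2, 27, 41] (size 3, max 41) hi=[43, 50] (size 2, min 43) -> median=41
Step 6: insert 12 -> lo=[2, 12, 27] (size 3, max 27) hi=[41, 43, 50] (size 3, min 41) -> median=34
Step 7: insert 31 -> lo=[2, 12, 27, 31] (size 4, max 31) hi=[41, 43, 50] (size 3, min 41) -> median=31
Step 8: insert 46 -> lo=[2, 12, 27, 31] (size 4, max 31) hi=[41, 43, 46, 50] (size 4, min 41) -> median=36
Step 9: insert 26 -> lo=[2, 12, 26, 27, 31] (size 5, max 31) hi=[41, 43, 46, 50] (size 4, min 41) -> median=31
Step 10: insert 10 -> lo=[2, 10, 12, 26, 27] (size 5, max 27) hi=[31, 41, 43, 46, 50] (size 5, min 31) -> median=29

Answer: 43 42 41 34 41 34 31 36 31 29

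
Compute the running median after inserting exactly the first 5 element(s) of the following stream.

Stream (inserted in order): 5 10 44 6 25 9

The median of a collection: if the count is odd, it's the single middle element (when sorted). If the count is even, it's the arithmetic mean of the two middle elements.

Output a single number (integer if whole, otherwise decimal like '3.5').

Answer: 10

Derivation:
Step 1: insert 5 -> lo=[5] (size 1, max 5) hi=[] (size 0) -> median=5
Step 2: insert 10 -> lo=[5] (size 1, max 5) hi=[10] (size 1, min 10) -> median=7.5
Step 3: insert 44 -> lo=[5, 10] (size 2, max 10) hi=[44] (size 1, min 44) -> median=10
Step 4: insert 6 -> lo=[5, 6] (size 2, max 6) hi=[10, 44] (size 2, min 10) -> median=8
Step 5: insert 25 -> lo=[5, 6, 10] (size 3, max 10) hi=[25, 44] (size 2, min 25) -> median=10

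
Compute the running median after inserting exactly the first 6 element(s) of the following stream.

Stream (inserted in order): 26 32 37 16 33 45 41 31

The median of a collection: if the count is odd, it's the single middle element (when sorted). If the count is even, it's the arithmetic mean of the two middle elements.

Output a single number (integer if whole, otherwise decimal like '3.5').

Answer: 32.5

Derivation:
Step 1: insert 26 -> lo=[26] (size 1, max 26) hi=[] (size 0) -> median=26
Step 2: insert 32 -> lo=[26] (size 1, max 26) hi=[32] (size 1, min 32) -> median=29
Step 3: insert 37 -> lo=[26, 32] (size 2, max 32) hi=[37] (size 1, min 37) -> median=32
Step 4: insert 16 -> lo=[16, 26] (size 2, max 26) hi=[32, 37] (size 2, min 32) -> median=29
Step 5: insert 33 -> lo=[16, 26, 32] (size 3, max 32) hi=[33, 37] (size 2, min 33) -> median=32
Step 6: insert 45 -> lo=[16, 26, 32] (size 3, max 32) hi=[33, 37, 45] (size 3, min 33) -> median=32.5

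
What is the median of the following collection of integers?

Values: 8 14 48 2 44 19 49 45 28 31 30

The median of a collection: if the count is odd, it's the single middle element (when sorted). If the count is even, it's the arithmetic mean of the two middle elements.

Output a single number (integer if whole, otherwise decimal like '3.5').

Step 1: insert 8 -> lo=[8] (size 1, max 8) hi=[] (size 0) -> median=8
Step 2: insert 14 -> lo=[8] (size 1, max 8) hi=[14] (size 1, min 14) -> median=11
Step 3: insert 48 -> lo=[8, 14] (size 2, max 14) hi=[48] (size 1, min 48) -> median=14
Step 4: insert 2 -> lo=[2, 8] (size 2, max 8) hi=[14, 48] (size 2, min 14) -> median=11
Step 5: insert 44 -> lo=[2, 8, 14] (size 3, max 14) hi=[44, 48] (size 2, min 44) -> median=14
Step 6: insert 19 -> lo=[2, 8, 14] (size 3, max 14) hi=[19, 44, 48] (size 3, min 19) -> median=16.5
Step 7: insert 49 -> lo=[2, 8, 14, 19] (size 4, max 19) hi=[44, 48, 49] (size 3, min 44) -> median=19
Step 8: insert 45 -> lo=[2, 8, 14, 19] (size 4, max 19) hi=[44, 45, 48, 49] (size 4, min 44) -> median=31.5
Step 9: insert 28 -> lo=[2, 8, 14, 19, 28] (size 5, max 28) hi=[44, 45, 48, 49] (size 4, min 44) -> median=28
Step 10: insert 31 -> lo=[2, 8, 14, 19, 28] (size 5, max 28) hi=[31, 44, 45, 48, 49] (size 5, min 31) -> median=29.5
Step 11: insert 30 -> lo=[2, 8, 14, 19, 28, 30] (size 6, max 30) hi=[31, 44, 45, 48, 49] (size 5, min 31) -> median=30

Answer: 30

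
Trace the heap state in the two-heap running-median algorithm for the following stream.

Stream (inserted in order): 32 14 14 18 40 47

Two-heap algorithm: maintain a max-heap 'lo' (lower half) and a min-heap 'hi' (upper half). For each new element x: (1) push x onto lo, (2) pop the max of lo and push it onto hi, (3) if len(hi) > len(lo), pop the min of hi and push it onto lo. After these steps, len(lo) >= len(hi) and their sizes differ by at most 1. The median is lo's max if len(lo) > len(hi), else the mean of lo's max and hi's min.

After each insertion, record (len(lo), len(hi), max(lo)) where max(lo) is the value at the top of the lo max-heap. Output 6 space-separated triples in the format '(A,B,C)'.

Step 1: insert 32 -> lo=[32] hi=[] -> (len(lo)=1, len(hi)=0, max(lo)=32)
Step 2: insert 14 -> lo=[14] hi=[32] -> (len(lo)=1, len(hi)=1, max(lo)=14)
Step 3: insert 14 -> lo=[14, 14] hi=[32] -> (len(lo)=2, len(hi)=1, max(lo)=14)
Step 4: insert 18 -> lo=[14, 14] hi=[18, 32] -> (len(lo)=2, len(hi)=2, max(lo)=14)
Step 5: insert 40 -> lo=[14, 14, 18] hi=[32, 40] -> (len(lo)=3, len(hi)=2, max(lo)=18)
Step 6: insert 47 -> lo=[14, 14, 18] hi=[32, 40, 47] -> (len(lo)=3, len(hi)=3, max(lo)=18)

Answer: (1,0,32) (1,1,14) (2,1,14) (2,2,14) (3,2,18) (3,3,18)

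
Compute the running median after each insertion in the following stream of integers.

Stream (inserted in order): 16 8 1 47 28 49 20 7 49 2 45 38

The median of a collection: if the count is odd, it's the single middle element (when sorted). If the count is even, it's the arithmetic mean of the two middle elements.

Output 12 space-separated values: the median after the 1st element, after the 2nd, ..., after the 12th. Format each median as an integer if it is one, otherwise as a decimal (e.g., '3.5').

Answer: 16 12 8 12 16 22 20 18 20 18 20 24

Derivation:
Step 1: insert 16 -> lo=[16] (size 1, max 16) hi=[] (size 0) -> median=16
Step 2: insert 8 -> lo=[8] (size 1, max 8) hi=[16] (size 1, min 16) -> median=12
Step 3: insert 1 -> lo=[1, 8] (size 2, max 8) hi=[16] (size 1, min 16) -> median=8
Step 4: insert 47 -> lo=[1, 8] (size 2, max 8) hi=[16, 47] (size 2, min 16) -> median=12
Step 5: insert 28 -> lo=[1, 8, 16] (size 3, max 16) hi=[28, 47] (size 2, min 28) -> median=16
Step 6: insert 49 -> lo=[1, 8, 16] (size 3, max 16) hi=[28, 47, 49] (size 3, min 28) -> median=22
Step 7: insert 20 -> lo=[1, 8, 16, 20] (size 4, max 20) hi=[28, 47, 49] (size 3, min 28) -> median=20
Step 8: insert 7 -> lo=[1, 7, 8, 16] (size 4, max 16) hi=[20, 28, 47, 49] (size 4, min 20) -> median=18
Step 9: insert 49 -> lo=[1, 7, 8, 16, 20] (size 5, max 20) hi=[28, 47, 49, 49] (size 4, min 28) -> median=20
Step 10: insert 2 -> lo=[1, 2, 7, 8, 16] (size 5, max 16) hi=[20, 28, 47, 49, 49] (size 5, min 20) -> median=18
Step 11: insert 45 -> lo=[1, 2, 7, 8, 16, 20] (size 6, max 20) hi=[28, 45, 47, 49, 49] (size 5, min 28) -> median=20
Step 12: insert 38 -> lo=[1, 2, 7, 8, 16, 20] (size 6, max 20) hi=[28, 38, 45, 47, 49, 49] (size 6, min 28) -> median=24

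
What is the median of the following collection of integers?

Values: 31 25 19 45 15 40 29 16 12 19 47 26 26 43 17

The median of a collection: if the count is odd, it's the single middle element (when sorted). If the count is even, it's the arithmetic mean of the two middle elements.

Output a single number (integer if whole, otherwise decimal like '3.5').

Answer: 26

Derivation:
Step 1: insert 31 -> lo=[31] (size 1, max 31) hi=[] (size 0) -> median=31
Step 2: insert 25 -> lo=[25] (size 1, max 25) hi=[31] (size 1, min 31) -> median=28
Step 3: insert 19 -> lo=[19, 25] (size 2, max 25) hi=[31] (size 1, min 31) -> median=25
Step 4: insert 45 -> lo=[19, 25] (size 2, max 25) hi=[31, 45] (size 2, min 31) -> median=28
Step 5: insert 15 -> lo=[15, 19, 25] (size 3, max 25) hi=[31, 45] (size 2, min 31) -> median=25
Step 6: insert 40 -> lo=[15, 19, 25] (size 3, max 25) hi=[31, 40, 45] (size 3, min 31) -> median=28
Step 7: insert 29 -> lo=[15, 19, 25, 29] (size 4, max 29) hi=[31, 40, 45] (size 3, min 31) -> median=29
Step 8: insert 16 -> lo=[15, 16, 19, 25] (size 4, max 25) hi=[29, 31, 40, 45] (size 4, min 29) -> median=27
Step 9: insert 12 -> lo=[12, 15, 16, 19, 25] (size 5, max 25) hi=[29, 31, 40, 45] (size 4, min 29) -> median=25
Step 10: insert 19 -> lo=[12, 15, 16, 19, 19] (size 5, max 19) hi=[25, 29, 31, 40, 45] (size 5, min 25) -> median=22
Step 11: insert 47 -> lo=[12, 15, 16, 19, 19, 25] (size 6, max 25) hi=[29, 31, 40, 45, 47] (size 5, min 29) -> median=25
Step 12: insert 26 -> lo=[12, 15, 16, 19, 19, 25] (size 6, max 25) hi=[26, 29, 31, 40, 45, 47] (size 6, min 26) -> median=25.5
Step 13: insert 26 -> lo=[12, 15, 16, 19, 19, 25, 26] (size 7, max 26) hi=[26, 29, 31, 40, 45, 47] (size 6, min 26) -> median=26
Step 14: insert 43 -> lo=[12, 15, 16, 19, 19, 25, 26] (size 7, max 26) hi=[26, 29, 31, 40, 43, 45, 47] (size 7, min 26) -> median=26
Step 15: insert 17 -> lo=[12, 15, 16, 17, 19, 19, 25, 26] (size 8, max 26) hi=[26, 29, 31, 40, 43, 45, 47] (size 7, min 26) -> median=26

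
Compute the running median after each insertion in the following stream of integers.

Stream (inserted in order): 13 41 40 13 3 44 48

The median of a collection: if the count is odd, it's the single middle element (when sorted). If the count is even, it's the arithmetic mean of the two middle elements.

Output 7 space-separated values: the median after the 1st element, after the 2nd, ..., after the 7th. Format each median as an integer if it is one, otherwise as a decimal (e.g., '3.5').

Answer: 13 27 40 26.5 13 26.5 40

Derivation:
Step 1: insert 13 -> lo=[13] (size 1, max 13) hi=[] (size 0) -> median=13
Step 2: insert 41 -> lo=[13] (size 1, max 13) hi=[41] (size 1, min 41) -> median=27
Step 3: insert 40 -> lo=[13, 40] (size 2, max 40) hi=[41] (size 1, min 41) -> median=40
Step 4: insert 13 -> lo=[13, 13] (size 2, max 13) hi=[40, 41] (size 2, min 40) -> median=26.5
Step 5: insert 3 -> lo=[3, 13, 13] (size 3, max 13) hi=[40, 41] (size 2, min 40) -> median=13
Step 6: insert 44 -> lo=[3, 13, 13] (size 3, max 13) hi=[40, 41, 44] (size 3, min 40) -> median=26.5
Step 7: insert 48 -> lo=[3, 13, 13, 40] (size 4, max 40) hi=[41, 44, 48] (size 3, min 41) -> median=40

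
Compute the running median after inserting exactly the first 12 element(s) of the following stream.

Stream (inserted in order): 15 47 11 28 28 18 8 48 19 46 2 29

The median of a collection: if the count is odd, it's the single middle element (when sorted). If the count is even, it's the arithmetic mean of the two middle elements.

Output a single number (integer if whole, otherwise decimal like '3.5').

Answer: 23.5

Derivation:
Step 1: insert 15 -> lo=[15] (size 1, max 15) hi=[] (size 0) -> median=15
Step 2: insert 47 -> lo=[15] (size 1, max 15) hi=[47] (size 1, min 47) -> median=31
Step 3: insert 11 -> lo=[11, 15] (size 2, max 15) hi=[47] (size 1, min 47) -> median=15
Step 4: insert 28 -> lo=[11, 15] (size 2, max 15) hi=[28, 47] (size 2, min 28) -> median=21.5
Step 5: insert 28 -> lo=[11, 15, 28] (size 3, max 28) hi=[28, 47] (size 2, min 28) -> median=28
Step 6: insert 18 -> lo=[11, 15, 18] (size 3, max 18) hi=[28, 28, 47] (size 3, min 28) -> median=23
Step 7: insert 8 -> lo=[8, 11, 15, 18] (size 4, max 18) hi=[28, 28, 47] (size 3, min 28) -> median=18
Step 8: insert 48 -> lo=[8, 11, 15, 18] (size 4, max 18) hi=[28, 28, 47, 48] (size 4, min 28) -> median=23
Step 9: insert 19 -> lo=[8, 11, 15, 18, 19] (size 5, max 19) hi=[28, 28, 47, 48] (size 4, min 28) -> median=19
Step 10: insert 46 -> lo=[8, 11, 15, 18, 19] (size 5, max 19) hi=[28, 28, 46, 47, 48] (size 5, min 28) -> median=23.5
Step 11: insert 2 -> lo=[2, 8, 11, 15, 18, 19] (size 6, max 19) hi=[28, 28, 46, 47, 48] (size 5, min 28) -> median=19
Step 12: insert 29 -> lo=[2, 8, 11, 15, 18, 19] (size 6, max 19) hi=[28, 28, 29, 46, 47, 48] (size 6, min 28) -> median=23.5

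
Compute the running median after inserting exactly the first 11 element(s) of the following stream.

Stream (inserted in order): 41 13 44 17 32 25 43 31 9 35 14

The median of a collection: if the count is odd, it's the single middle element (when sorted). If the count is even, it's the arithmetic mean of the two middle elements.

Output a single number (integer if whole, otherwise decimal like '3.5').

Answer: 31

Derivation:
Step 1: insert 41 -> lo=[41] (size 1, max 41) hi=[] (size 0) -> median=41
Step 2: insert 13 -> lo=[13] (size 1, max 13) hi=[41] (size 1, min 41) -> median=27
Step 3: insert 44 -> lo=[13, 41] (size 2, max 41) hi=[44] (size 1, min 44) -> median=41
Step 4: insert 17 -> lo=[13, 17] (size 2, max 17) hi=[41, 44] (size 2, min 41) -> median=29
Step 5: insert 32 -> lo=[13, 17, 32] (size 3, max 32) hi=[41, 44] (size 2, min 41) -> median=32
Step 6: insert 25 -> lo=[13, 17, 25] (size 3, max 25) hi=[32, 41, 44] (size 3, min 32) -> median=28.5
Step 7: insert 43 -> lo=[13, 17, 25, 32] (size 4, max 32) hi=[41, 43, 44] (size 3, min 41) -> median=32
Step 8: insert 31 -> lo=[13, 17, 25, 31] (size 4, max 31) hi=[32, 41, 43, 44] (size 4, min 32) -> median=31.5
Step 9: insert 9 -> lo=[9, 13, 17, 25, 31] (size 5, max 31) hi=[32, 41, 43, 44] (size 4, min 32) -> median=31
Step 10: insert 35 -> lo=[9, 13, 17, 25, 31] (size 5, max 31) hi=[32, 35, 41, 43, 44] (size 5, min 32) -> median=31.5
Step 11: insert 14 -> lo=[9, 13, 14, 17, 25, 31] (size 6, max 31) hi=[32, 35, 41, 43, 44] (size 5, min 32) -> median=31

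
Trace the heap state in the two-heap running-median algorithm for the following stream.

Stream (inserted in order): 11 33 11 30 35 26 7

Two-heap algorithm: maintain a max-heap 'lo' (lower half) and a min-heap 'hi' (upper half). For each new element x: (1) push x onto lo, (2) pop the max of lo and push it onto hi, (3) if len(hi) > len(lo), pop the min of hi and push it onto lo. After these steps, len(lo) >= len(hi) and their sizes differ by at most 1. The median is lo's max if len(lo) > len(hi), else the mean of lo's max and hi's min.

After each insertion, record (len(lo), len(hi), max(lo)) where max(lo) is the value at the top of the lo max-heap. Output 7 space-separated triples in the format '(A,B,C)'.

Answer: (1,0,11) (1,1,11) (2,1,11) (2,2,11) (3,2,30) (3,3,26) (4,3,26)

Derivation:
Step 1: insert 11 -> lo=[11] hi=[] -> (len(lo)=1, len(hi)=0, max(lo)=11)
Step 2: insert 33 -> lo=[11] hi=[33] -> (len(lo)=1, len(hi)=1, max(lo)=11)
Step 3: insert 11 -> lo=[11, 11] hi=[33] -> (len(lo)=2, len(hi)=1, max(lo)=11)
Step 4: insert 30 -> lo=[11, 11] hi=[30, 33] -> (len(lo)=2, len(hi)=2, max(lo)=11)
Step 5: insert 35 -> lo=[11, 11, 30] hi=[33, 35] -> (len(lo)=3, len(hi)=2, max(lo)=30)
Step 6: insert 26 -> lo=[11, 11, 26] hi=[30, 33, 35] -> (len(lo)=3, len(hi)=3, max(lo)=26)
Step 7: insert 7 -> lo=[7, 11, 11, 26] hi=[30, 33, 35] -> (len(lo)=4, len(hi)=3, max(lo)=26)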